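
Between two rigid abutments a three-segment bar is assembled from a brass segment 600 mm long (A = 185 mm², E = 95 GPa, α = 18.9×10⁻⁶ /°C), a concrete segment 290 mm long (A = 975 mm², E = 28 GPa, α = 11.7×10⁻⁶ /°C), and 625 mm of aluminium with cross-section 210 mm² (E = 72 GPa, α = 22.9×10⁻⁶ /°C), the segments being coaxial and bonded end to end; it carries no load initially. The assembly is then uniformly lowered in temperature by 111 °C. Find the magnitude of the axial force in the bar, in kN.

P ≈ 37.4 kN (tensile)

With the walls removed the bar would change length by δ_free = Σ αᵢΔT Lᵢ = 18.9×10⁻⁶×111×600 + 11.7×10⁻⁶×111×290 + 22.9×10⁻⁶×111×625 = 3.224 mm.
The walls prevent any net length change, so an axial force P (same in every segment) develops. Compatibility: P · Σ Lᵢ/(AᵢEᵢ) = δ_free.
Σ Lᵢ/(AᵢEᵢ) = 600/(185×95×10³) + 290/(975×28×10³) + 625/(210×72×10³) = 8.61×10⁻⁵ mm/N.
So P = 3.224 / 8.61×10⁻⁵ = 37.45 kN, tensile.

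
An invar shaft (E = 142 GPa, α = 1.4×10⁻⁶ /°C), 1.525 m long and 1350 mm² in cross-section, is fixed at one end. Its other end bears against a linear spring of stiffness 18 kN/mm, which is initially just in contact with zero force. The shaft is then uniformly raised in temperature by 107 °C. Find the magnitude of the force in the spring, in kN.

P ≈ 3.6 kN

If the spring were absent the shaft would lengthen by αΔT L = 1.4×10⁻⁶ × 107 × 1525 = 0.2284 mm.
Let P be the compressive force at the spring. The shaft shortens elastically by PL/(AE) and the spring compresses by P/k; together these equal δ_free.
P [ L/(AE) + 1/k ] = δ_free → P [ 1525/(1350×142×10³) + 1/(18×10³) ] = 0.2284.
P = 0.2284 / 6.351×10⁻⁵ = 3597 N.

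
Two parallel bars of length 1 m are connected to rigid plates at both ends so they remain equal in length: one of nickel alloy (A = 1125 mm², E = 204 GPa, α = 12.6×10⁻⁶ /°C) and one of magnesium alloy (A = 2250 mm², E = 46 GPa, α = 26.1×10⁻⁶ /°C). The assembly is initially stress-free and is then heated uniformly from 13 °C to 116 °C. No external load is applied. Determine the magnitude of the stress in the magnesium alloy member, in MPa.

Equilibrium of a rigid end plate with no external load gives equal and opposite internal forces ±P in the two members. Since α_{magnesium alloy} > α_{nickel alloy}, heating drives the magnesium alloy into compression and the nickel alloy into tension.
Equating the net (thermal + elastic) strains gives |α₁ − α₂|·ΔT = P·[1/(A₁E₁) + 1/(A₂E₂)].
|α₁ − α₂|·ΔT = 13.5×10⁻⁶ × 103 = 0.001391.
1/(A₁E₁) + 1/(A₂E₂) = 1/(1125×204×10³) + 1/(2250×46×10³) = 1.402×10⁻⁸ N⁻¹.
P = 0.001391 / 1.402×10⁻⁸ = 99190 N = 99.19 kN.
σ_{magnesium alloy} = P/A₂ = 99190/2250 = 44.08 MPa, compressive.

σ ≈ 44.1 MPa (compressive)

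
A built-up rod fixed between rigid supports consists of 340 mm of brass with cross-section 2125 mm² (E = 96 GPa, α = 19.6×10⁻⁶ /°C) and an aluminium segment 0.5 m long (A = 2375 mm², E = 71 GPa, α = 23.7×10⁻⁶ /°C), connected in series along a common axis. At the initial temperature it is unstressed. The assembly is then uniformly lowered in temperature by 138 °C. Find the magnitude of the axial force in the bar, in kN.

P ≈ 552 kN (tensile)

If the supports were absent, the total length change would be Σ αᵢΔT Lᵢ = 19.6×10⁻⁶×138×340 + 23.7×10⁻⁶×138×500 = 2.555 mm.
The rigid supports impose zero overall length change; the single axial force P common to all segments must satisfy P Σ Lᵢ/(AᵢEᵢ) = δ_free.
The series flexibility is Σ Lᵢ/(AᵢEᵢ) = 340/(2125×96×10³) + 500/(2375×71×10³) = 4.632×10⁻⁶ mm/N.
P = 2.555 / 4.632×10⁻⁶ = 551600 N = 551.6 kN, tensile.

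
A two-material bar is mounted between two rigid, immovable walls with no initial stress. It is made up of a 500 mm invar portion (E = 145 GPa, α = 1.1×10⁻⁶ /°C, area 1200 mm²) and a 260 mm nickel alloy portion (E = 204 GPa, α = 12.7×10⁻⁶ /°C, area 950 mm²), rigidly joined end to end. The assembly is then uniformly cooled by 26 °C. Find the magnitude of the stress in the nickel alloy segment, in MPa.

If the supports were absent, the total length change would be Σ αᵢΔT Lᵢ = 1.1×10⁻⁶×26×500 + 12.7×10⁻⁶×26×260 = 0.1002 mm.
The rigid supports impose zero overall length change; the single axial force P common to all segments must satisfy P Σ Lᵢ/(AᵢEᵢ) = δ_free.
The series flexibility is Σ Lᵢ/(AᵢEᵢ) = 500/(1200×145×10³) + 260/(950×204×10³) = 4.215×10⁻⁶ mm/N.
P = 0.1002 / 4.215×10⁻⁶ = 23760 N = 23.76 kN, tensile.
σ_{nickel alloy} = P / A = 23760 / 950 = 25.01 MPa.

σ ≈ 25 MPa (tensile)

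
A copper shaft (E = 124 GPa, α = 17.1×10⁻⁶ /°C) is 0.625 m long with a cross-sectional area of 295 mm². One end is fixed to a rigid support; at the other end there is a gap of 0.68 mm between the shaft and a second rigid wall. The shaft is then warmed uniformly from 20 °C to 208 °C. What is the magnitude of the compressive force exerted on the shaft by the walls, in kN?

P ≈ 77.8 kN

Unrestrained expansion: δ_free = αΔT L = 17.1×10⁻⁶ × 188 × 625 = 2.009 mm.
After closing the 0.68 mm clearance, 2.009 − 0.68 = 1.329 mm of expansion remains to be suppressed by the wall.
That suppressed elongation corresponds to σ = E·Δ/L = 124×10³ × 1.329/625 = 263.7 MPa.
P = σA = 263.7 × 295 = 77.8 kN.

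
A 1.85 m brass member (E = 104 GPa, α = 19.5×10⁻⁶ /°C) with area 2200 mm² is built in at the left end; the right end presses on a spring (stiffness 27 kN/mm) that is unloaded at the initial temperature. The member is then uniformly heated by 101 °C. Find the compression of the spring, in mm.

The unrestrained thermal change is αΔT L = 19.5×10⁻⁶ × 101 × 1850 = 3.644 mm.
Let P be the compressive force at the spring. The member shortens elastically by PL/(AE) and the spring compresses by P/k; together these equal δ_free.
P [ L/(AE) + 1/k ] = δ_free → P [ 1850/(2200×104×10³) + 1/(27×10³) ] = 3.644.
P = 3.644 / 4.512×10⁻⁵ = 80750 N.
Spring compression = P/k = 80750/(27×10³) = 2.991 mm.

δ ≈ 2.99 mm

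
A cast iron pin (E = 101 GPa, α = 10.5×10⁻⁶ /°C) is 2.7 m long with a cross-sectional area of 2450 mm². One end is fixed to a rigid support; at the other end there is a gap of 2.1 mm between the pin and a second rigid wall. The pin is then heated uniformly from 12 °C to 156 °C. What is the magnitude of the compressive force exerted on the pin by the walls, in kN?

P ≈ 182 kN

Free thermal elongation = αΔT L = 10.5×10⁻⁶ × 144 × 2700 = 4.082 mm.
After closing the 2.1 mm clearance, 4.082 − 2.1 = 1.982 mm of expansion remains to be suppressed by the wall.
That suppressed elongation corresponds to σ = E·Δ/L = 101×10³ × 1.982/2700 = 74.16 MPa.
P = σA = 74.16 × 2450 = 181.7 kN.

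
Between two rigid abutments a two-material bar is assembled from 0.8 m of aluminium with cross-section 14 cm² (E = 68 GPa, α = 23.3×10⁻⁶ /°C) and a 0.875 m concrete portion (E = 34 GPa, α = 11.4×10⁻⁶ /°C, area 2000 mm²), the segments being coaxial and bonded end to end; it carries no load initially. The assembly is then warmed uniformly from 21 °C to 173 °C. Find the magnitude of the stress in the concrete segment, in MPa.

σ ≈ 102 MPa (compressive)

Free thermal expansion of the whole bar: Σ αᵢΔT Lᵢ = 23.3×10⁻⁶×152×800 + 11.4×10⁻⁶×152×875 = 4.349 mm.
The walls prevent any net length change, so an axial force P (same in every segment) develops. Compatibility: P · Σ Lᵢ/(AᵢEᵢ) = δ_free.
Σ Lᵢ/(AᵢEᵢ) = 800/(1400×68×10³) + 875/(2000×34×10³) = 2.127×10⁻⁵ mm/N.
P = 4.349 / 2.127×10⁻⁵ = 204500 N = 204.5 kN, compressive.
σ_{concrete} = P / A = 204500 / 2000 = 102.2 MPa.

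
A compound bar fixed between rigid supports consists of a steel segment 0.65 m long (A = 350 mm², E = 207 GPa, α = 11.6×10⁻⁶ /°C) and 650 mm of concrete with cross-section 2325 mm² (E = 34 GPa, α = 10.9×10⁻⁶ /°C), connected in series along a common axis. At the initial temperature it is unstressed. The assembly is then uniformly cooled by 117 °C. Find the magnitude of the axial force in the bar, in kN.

With the walls removed the bar would change length by δ_free = Σ αᵢΔT Lᵢ = 11.6×10⁻⁶×117×650 + 10.9×10⁻⁶×117×650 = 1.711 mm.
Since the ends are fixed, an axial force P builds up, equal in every segment, with P · Σ Lᵢ/(AᵢEᵢ) = δ_free.
The series flexibility is Σ Lᵢ/(AᵢEᵢ) = 650/(350×207×10³) + 650/(2325×34×10³) = 1.719×10⁻⁵ mm/N.
So P = 1.711 / 1.719×10⁻⁵ = 99.52 kN, tensile.

P ≈ 99.5 kN (tensile)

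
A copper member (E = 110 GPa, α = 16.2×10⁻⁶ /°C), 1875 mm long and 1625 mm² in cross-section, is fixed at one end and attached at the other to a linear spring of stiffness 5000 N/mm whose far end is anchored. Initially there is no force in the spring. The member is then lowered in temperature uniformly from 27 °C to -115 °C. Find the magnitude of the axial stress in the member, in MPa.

σ ≈ 12.6 MPa (tensile)

Free thermal contraction: δ_free = αΔT L = 16.2×10⁻⁶ × 142 × 1875 = 4.313 mm.
Let P be the tensile force in the spring. The member extends elastically by PL/(AE) and the spring stretches by P/k; together these equal δ_free.
P [ L/(AE) + 1/k ] = δ_free → P [ 1875/(1625×110×10³) + 1/(5000) ] = 4.313.
P = 4.313 / 0.0002105 = 20490 N.
σ = P/A = 20490/1625 = 12.61 MPa.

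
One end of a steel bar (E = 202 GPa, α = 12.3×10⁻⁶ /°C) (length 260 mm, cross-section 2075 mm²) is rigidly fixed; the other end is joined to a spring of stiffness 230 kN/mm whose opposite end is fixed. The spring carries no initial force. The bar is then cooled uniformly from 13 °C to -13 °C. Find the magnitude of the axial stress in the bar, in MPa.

σ ≈ 8.07 MPa (tensile)

Free thermal contraction: δ_free = αΔT L = 12.3×10⁻⁶ × 26 × 260 = 0.08315 mm.
Let P be the tensile force in the spring. The bar extends elastically by PL/(AE) and the spring stretches by P/k; together these equal δ_free.
P [ L/(AE) + 1/k ] = δ_free → P [ 260/(2075×202×10³) + 1/(230×10³) ] = 0.08315.
P = 0.08315 / 4.968×10⁻⁶ = 16740 N.
σ = P/A = 16740/2075 = 8.066 MPa.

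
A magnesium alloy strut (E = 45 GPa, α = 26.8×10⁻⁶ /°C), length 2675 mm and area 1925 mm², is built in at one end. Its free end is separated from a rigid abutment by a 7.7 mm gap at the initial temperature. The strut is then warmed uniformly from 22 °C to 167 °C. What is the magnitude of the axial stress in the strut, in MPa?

Unrestrained expansion: δ_free = αΔT L = 26.8×10⁻⁶ × 145 × 2675 = 10.4 mm.
This exceeds the 7.7 mm gap, so the wall pushes back. The portion of expansion that must be recovered elastically is δ_free − gap = 10.4 − 7.7 = 2.695 mm.
So σ = E(δ_free − g)/L = 45×10³ × 2.695/2675 = 45.34 MPa.

σ ≈ 45.3 MPa (compressive)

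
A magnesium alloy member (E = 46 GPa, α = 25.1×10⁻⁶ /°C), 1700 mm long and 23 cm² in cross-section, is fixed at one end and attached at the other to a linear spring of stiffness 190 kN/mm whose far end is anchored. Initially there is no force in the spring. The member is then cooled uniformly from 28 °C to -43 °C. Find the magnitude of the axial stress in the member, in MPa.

The unrestrained thermal change is αΔT L = 25.1×10⁻⁶ × 71 × 1700 = 3.03 mm.
With a force P in the spring, the elastic change of the member is PL/(AE) and that of the spring is P/k; compatibility requires their sum to equal δ_free.
So P = δ_free / [L/(AE) + 1/k] = 3.03 / [ 1700/(2300×46×10³) + 1/(190×10³) ].
P = 3.03 / 2.133×10⁻⁵ = 142000 N.
σ = P/A = 142000/2300 = 61.75 MPa.

σ ≈ 61.8 MPa (tensile)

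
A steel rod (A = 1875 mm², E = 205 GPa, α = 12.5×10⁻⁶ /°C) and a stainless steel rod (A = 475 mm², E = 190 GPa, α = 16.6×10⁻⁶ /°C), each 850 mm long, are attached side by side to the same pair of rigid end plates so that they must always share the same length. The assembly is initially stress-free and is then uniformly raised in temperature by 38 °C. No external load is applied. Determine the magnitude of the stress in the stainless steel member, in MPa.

σ ≈ 24 MPa (compressive)

The stainless steel has the larger α, so on heating it would change length more than the steel if both were free. The rigid plates force a common final length, so the stainless steel is put into compression and the steel into tension, with equal and opposite forces P (no external load).
Equating the net (thermal + elastic) strains gives |α₁ − α₂|·ΔT = P·[1/(A₁E₁) + 1/(A₂E₂)].
|α₁ − α₂|·ΔT = 4.1×10⁻⁶ × 38 = 0.0001558.
1/(A₁E₁) + 1/(A₂E₂) = 1/(1875×205×10³) + 1/(475×190×10³) = 1.368×10⁻⁸ N⁻¹.
So P = 0.0001558 / 1.368×10⁻⁸ = 11.39 kN.
σ_{stainless steel} = P/A₂ = 11390/475 = 23.97 MPa, compressive.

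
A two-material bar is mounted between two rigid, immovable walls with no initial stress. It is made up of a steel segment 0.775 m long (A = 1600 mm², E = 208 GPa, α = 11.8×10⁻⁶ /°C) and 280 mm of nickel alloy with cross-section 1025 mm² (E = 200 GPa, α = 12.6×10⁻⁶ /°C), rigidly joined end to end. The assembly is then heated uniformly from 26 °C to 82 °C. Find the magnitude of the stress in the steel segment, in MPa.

σ ≈ 120 MPa (compressive)

Free thermal expansion of the whole bar: Σ αᵢΔT Lᵢ = 11.8×10⁻⁶×56×775 + 12.6×10⁻⁶×56×280 = 0.7097 mm.
Since the ends are fixed, an axial force P builds up, equal in every segment, with P · Σ Lᵢ/(AᵢEᵢ) = δ_free.
The series flexibility is Σ Lᵢ/(AᵢEᵢ) = 775/(1600×208×10³) + 280/(1025×200×10³) = 3.695×10⁻⁶ mm/N.
P = 0.7097 / 3.695×10⁻⁶ = 192100 N = 192.1 kN, compressive.
σ_{steel} = P / A = 192100 / 1600 = 120.1 MPa.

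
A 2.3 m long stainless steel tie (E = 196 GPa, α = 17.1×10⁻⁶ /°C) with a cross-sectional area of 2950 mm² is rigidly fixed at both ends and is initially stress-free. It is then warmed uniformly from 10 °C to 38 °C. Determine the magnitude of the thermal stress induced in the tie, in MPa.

With length fixed, the mechanical strain must cancel the thermal strain αΔT = 17.1×10⁻⁶ × 28 = 478.8×10⁻⁶.
Hence σ = E·αΔT = 196×10³ × 478.8×10⁻⁶ = 93.84 MPa, compressive.

σ ≈ 93.8 MPa (compressive)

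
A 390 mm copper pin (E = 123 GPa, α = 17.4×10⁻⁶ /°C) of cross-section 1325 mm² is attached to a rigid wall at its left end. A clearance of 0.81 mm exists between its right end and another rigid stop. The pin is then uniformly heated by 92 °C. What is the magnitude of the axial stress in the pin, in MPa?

σ ≈ 0 MPa

Free thermal elongation = αΔT L = 17.4×10⁻⁶ × 92 × 390 = 0.6243 mm.
This is smaller than the 0.81 mm clearance, so the pin expands freely without reaching the stop — the stress is zero.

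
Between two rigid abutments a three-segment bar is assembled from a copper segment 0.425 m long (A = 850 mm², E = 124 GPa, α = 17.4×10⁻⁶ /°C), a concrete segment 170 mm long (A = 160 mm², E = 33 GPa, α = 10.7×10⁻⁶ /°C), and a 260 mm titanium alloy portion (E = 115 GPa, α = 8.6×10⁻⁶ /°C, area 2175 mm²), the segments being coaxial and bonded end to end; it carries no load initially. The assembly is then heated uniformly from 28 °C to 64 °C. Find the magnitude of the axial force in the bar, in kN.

With the walls removed the bar would change length by δ_free = Σ αᵢΔT Lᵢ = 17.4×10⁻⁶×36×425 + 10.7×10⁻⁶×36×170 + 8.6×10⁻⁶×36×260 = 0.4122 mm.
The walls prevent any net length change, so an axial force P (same in every segment) develops. Compatibility: P · Σ Lᵢ/(AᵢEᵢ) = δ_free.
Σ Lᵢ/(AᵢEᵢ) = 425/(850×124×10³) + 170/(160×33×10³) + 260/(2175×115×10³) = 3.727×10⁻⁵ mm/N.
P = 0.4122 / 3.727×10⁻⁵ = 11060 N = 11.06 kN, compressive.

P ≈ 11.1 kN (compressive)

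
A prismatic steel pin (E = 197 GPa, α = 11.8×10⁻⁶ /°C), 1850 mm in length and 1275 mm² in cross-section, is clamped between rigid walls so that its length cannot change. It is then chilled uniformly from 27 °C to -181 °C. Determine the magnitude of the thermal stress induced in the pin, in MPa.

σ ≈ 484 MPa (tensile)

Because both ends are immovable the net strain is zero, and the suppressed thermal strain is αΔT = 11.8×10⁻⁶ × 208 = 2454.4×10⁻⁶.
The stress required to suppress this strain is σ = Eε = 197×10³ × 2454.4×10⁻⁶ = 483.5 MPa, tensile since the pin is trying to contract.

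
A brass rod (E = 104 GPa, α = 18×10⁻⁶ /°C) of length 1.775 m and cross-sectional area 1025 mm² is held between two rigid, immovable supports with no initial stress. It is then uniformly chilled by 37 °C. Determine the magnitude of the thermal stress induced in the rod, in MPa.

σ ≈ 69.3 MPa (tensile)

Because both ends are immovable the net strain is zero, and the suppressed thermal strain is αΔT = 18×10⁻⁶ × 37 = 666×10⁻⁶.
Hence σ = E·αΔT = 104×10³ × 666×10⁻⁶ = 69.26 MPa, tensile.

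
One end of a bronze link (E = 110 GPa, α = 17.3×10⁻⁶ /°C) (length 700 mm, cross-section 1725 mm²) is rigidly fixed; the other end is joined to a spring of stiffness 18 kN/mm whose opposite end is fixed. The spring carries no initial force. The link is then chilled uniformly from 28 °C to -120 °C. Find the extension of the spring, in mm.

Free thermal contraction: δ_free = αΔT L = 17.3×10⁻⁶ × 148 × 700 = 1.792 mm.
With a force P in the spring, the elastic change of the link is PL/(AE) and that of the spring is P/k; compatibility requires their sum to equal δ_free.
So P = δ_free / [L/(AE) + 1/k] = 1.792 / [ 700/(1725×110×10³) + 1/(18×10³) ].
P = 1.792 / 5.924×10⁻⁵ = 30250 N.
Spring extension = P/k = 30250/(18×10³) = 1.681 mm.

δ ≈ 1.68 mm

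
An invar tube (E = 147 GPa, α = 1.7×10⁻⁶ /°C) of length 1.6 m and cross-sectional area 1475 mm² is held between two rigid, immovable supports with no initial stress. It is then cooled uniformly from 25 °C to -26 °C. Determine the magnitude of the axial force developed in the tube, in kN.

Full restraint means ε = 0, so the stress is σ = EαΔT = 147×10³ × 1.7×10⁻⁶ × 51 = 12.74 MPa.
Then P = σA = 12.74 × 1475 mm² = 18.8 kN, tensile.

P ≈ 18.8 kN (tensile)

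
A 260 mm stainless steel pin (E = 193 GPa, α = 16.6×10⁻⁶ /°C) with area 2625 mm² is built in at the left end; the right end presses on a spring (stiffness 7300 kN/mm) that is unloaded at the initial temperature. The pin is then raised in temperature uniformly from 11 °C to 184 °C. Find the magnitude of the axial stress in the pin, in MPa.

σ ≈ 437 MPa (compressive)

The unrestrained thermal change is αΔT L = 16.6×10⁻⁶ × 173 × 260 = 0.7467 mm.
Let P be the compressive force at the spring. The pin shortens elastically by PL/(AE) and the spring compresses by P/k; together these equal δ_free.
So P = δ_free / [L/(AE) + 1/k] = 0.7467 / [ 260/(2625×193×10³) + 1/(7300×10³) ].
P = 0.7467 / 6.502×10⁻⁷ = 1.148×10⁶ N.
σ = P/A = 1.148×10⁶/2625 = 437.5 MPa.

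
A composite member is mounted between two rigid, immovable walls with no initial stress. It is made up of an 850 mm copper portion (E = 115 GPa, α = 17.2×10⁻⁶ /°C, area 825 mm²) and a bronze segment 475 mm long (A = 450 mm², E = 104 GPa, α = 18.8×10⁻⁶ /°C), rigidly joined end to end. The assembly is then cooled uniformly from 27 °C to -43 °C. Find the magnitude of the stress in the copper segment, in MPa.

Free thermal contraction of the whole bar: Σ αᵢΔT Lᵢ = 17.2×10⁻⁶×70×850 + 18.8×10⁻⁶×70×475 = 1.648 mm.
The rigid supports impose zero overall length change; the single axial force P common to all segments must satisfy P Σ Lᵢ/(AᵢEᵢ) = δ_free.
The series flexibility is Σ Lᵢ/(AᵢEᵢ) = 850/(825×115×10³) + 475/(450×104×10³) = 1.911×10⁻⁵ mm/N.
So P = 1.648 / 1.911×10⁻⁵ = 86.27 kN, tensile.
σ_{copper} = P / A = 86270 / 825 = 104.6 MPa.

σ ≈ 105 MPa (tensile)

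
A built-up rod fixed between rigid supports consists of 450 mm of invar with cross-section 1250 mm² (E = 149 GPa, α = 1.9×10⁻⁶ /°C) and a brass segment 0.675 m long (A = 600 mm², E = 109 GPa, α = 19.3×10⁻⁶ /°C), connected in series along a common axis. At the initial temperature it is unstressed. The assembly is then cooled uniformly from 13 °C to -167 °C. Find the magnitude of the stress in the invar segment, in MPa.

If the supports were absent, the total length change would be Σ αᵢΔT Lᵢ = 1.9×10⁻⁶×180×450 + 19.3×10⁻⁶×180×675 = 2.499 mm.
Since the ends are fixed, an axial force P builds up, equal in every segment, with P · Σ Lᵢ/(AᵢEᵢ) = δ_free.
Σ Lᵢ/(AᵢEᵢ) = 450/(1250×149×10³) + 675/(600×109×10³) = 1.274×10⁻⁵ mm/N.
Hence P = δ_free / Σ(L/AE) = 2.499/1.274×10⁻⁵ = 196.2 kN (tensile).
σ_{invar} = P / A = 196200 / 1250 = 156.9 MPa.

σ ≈ 157 MPa (tensile)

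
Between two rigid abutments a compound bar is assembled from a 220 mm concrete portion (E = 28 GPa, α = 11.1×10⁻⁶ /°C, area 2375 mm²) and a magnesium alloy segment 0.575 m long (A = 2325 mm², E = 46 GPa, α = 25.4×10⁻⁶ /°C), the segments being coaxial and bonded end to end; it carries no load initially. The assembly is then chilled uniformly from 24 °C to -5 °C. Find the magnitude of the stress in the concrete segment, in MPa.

If the supports were absent, the total length change would be Σ αᵢΔT Lᵢ = 11.1×10⁻⁶×29×220 + 25.4×10⁻⁶×29×575 = 0.4944 mm.
Since the ends are fixed, an axial force P builds up, equal in every segment, with P · Σ Lᵢ/(AᵢEᵢ) = δ_free.
Σ Lᵢ/(AᵢEᵢ) = 220/(2375×28×10³) + 575/(2325×46×10³) = 8.685×10⁻⁶ mm/N.
So P = 0.4944 / 8.685×10⁻⁶ = 56.92 kN, tensile.
σ_{concrete} = P / A = 56920 / 2375 = 23.97 MPa.

σ ≈ 24 MPa (tensile)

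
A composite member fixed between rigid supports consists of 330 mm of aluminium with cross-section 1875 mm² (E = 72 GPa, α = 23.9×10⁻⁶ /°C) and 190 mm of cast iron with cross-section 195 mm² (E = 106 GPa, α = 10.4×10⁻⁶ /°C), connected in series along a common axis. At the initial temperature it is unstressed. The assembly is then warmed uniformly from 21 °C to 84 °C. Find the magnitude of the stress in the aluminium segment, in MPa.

σ ≈ 28.5 MPa (compressive)

Free thermal expansion of the whole bar: Σ αᵢΔT Lᵢ = 23.9×10⁻⁶×63×330 + 10.4×10⁻⁶×63×190 = 0.6214 mm.
The walls prevent any net length change, so an axial force P (same in every segment) develops. Compatibility: P · Σ Lᵢ/(AᵢEᵢ) = δ_free.
Σ Lᵢ/(AᵢEᵢ) = 330/(1875×72×10³) + 190/(195×106×10³) = 1.164×10⁻⁵ mm/N.
P = 0.6214 / 1.164×10⁻⁵ = 53400 N = 53.4 kN, compressive.
σ_{aluminium} = P / A = 53400 / 1875 = 28.48 MPa.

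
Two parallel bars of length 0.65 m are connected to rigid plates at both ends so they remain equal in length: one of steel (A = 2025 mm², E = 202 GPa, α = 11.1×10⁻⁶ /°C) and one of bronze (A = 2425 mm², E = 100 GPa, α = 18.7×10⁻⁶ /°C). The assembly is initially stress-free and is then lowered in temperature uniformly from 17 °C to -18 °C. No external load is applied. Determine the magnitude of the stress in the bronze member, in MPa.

Equilibrium of a rigid end plate with no external load gives equal and opposite internal forces ±P in the two members. Since α_{bronze} > α_{steel}, cooling drives the bronze into tension and the steel into compression.
Equating the net (thermal + elastic) strains gives |α₁ − α₂|·ΔT = P·[1/(A₁E₁) + 1/(A₂E₂)].
|α₁ − α₂|·ΔT = 7.6×10⁻⁶ × 35 = 0.000266.
1/(A₁E₁) + 1/(A₂E₂) = 1/(2025×202×10³) + 1/(2425×100×10³) = 6.568×10⁻⁹ N⁻¹.
So P = 0.000266 / 6.568×10⁻⁹ = 40.5 kN.
σ_{bronze} = P/A₂ = 40500/2425 = 16.7 MPa, tensile.

σ ≈ 16.7 MPa (tensile)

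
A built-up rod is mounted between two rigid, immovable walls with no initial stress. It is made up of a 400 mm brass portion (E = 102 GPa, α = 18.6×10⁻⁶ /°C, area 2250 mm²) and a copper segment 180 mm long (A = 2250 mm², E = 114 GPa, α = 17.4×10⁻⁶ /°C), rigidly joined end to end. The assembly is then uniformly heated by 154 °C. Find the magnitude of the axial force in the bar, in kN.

P ≈ 666 kN (compressive)

Free thermal expansion of the whole bar: Σ αᵢΔT Lᵢ = 18.6×10⁻⁶×154×400 + 17.4×10⁻⁶×154×180 = 1.628 mm.
Since the ends are fixed, an axial force P builds up, equal in every segment, with P · Σ Lᵢ/(AᵢEᵢ) = δ_free.
The series flexibility is Σ Lᵢ/(AᵢEᵢ) = 400/(2250×102×10³) + 180/(2250×114×10³) = 2.445×10⁻⁶ mm/N.
P = 1.628 / 2.445×10⁻⁶ = 666000 N = 666 kN, compressive.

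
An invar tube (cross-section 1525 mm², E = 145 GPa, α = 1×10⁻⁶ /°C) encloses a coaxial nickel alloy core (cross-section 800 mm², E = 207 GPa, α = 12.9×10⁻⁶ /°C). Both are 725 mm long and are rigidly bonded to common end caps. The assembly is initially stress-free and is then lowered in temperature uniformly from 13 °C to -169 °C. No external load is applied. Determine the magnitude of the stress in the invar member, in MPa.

The nickel alloy has the larger α, so on cooling it would change length more than the invar if both were free. The rigid plates force a common final length, so the nickel alloy is put into tension and the invar into compression, with equal and opposite forces P (no external load).
Setting the final lengths equal and cancelling L: (α₁ − α₂)ΔT = P/(A₁E₁) + P/(A₂E₂).
|α₁ − α₂|·ΔT = 11.9×10⁻⁶ × 182 = 0.002166.
1/(A₁E₁) + 1/(A₂E₂) = 1/(1525×145×10³) + 1/(800×207×10³) = 1.056×10⁻⁸ N⁻¹.
So P = 0.002166 / 1.056×10⁻⁸ = 205.1 kN.
σ_{invar} = P/A₁ = 205100/1525 = 134.5 MPa, compressive.

σ ≈ 134 MPa (compressive)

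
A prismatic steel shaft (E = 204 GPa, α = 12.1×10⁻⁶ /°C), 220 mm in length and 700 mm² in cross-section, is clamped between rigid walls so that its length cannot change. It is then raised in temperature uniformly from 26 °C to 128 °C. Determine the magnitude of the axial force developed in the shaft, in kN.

Full restraint means ε = 0, so the stress is σ = EαΔT = 204×10³ × 12.1×10⁻⁶ × 102 = 251.8 MPa.
Then P = σA = 251.8 × 700 mm² = 176.2 kN, compressive.

P ≈ 176 kN (compressive)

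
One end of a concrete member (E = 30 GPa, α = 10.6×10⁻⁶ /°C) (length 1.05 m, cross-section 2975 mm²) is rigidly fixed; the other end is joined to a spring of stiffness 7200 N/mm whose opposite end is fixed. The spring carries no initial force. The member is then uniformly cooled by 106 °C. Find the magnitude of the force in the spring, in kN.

P ≈ 7.83 kN

Free thermal contraction: δ_free = αΔT L = 10.6×10⁻⁶ × 106 × 1050 = 1.18 mm.
Let P be the tensile force in the spring. The member extends elastically by PL/(AE) and the spring stretches by P/k; together these equal δ_free.
So P = δ_free / [L/(AE) + 1/k] = 1.18 / [ 1050/(2975×30×10³) + 1/(7200) ].
P = 1.18 / 0.0001507 = 7831 N.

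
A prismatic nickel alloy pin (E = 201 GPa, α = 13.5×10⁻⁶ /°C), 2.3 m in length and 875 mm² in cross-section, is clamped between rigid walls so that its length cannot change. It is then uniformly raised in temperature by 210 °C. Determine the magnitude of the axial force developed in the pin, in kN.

With zero net strain, σ = E·αΔT = 201 GPa × 13.5×10⁻⁶ × 210 = 569.8 MPa.
Axial force P = σA = 569.8 × 875 = 498600 N = 498.6 kN, compressive.

P ≈ 499 kN (compressive)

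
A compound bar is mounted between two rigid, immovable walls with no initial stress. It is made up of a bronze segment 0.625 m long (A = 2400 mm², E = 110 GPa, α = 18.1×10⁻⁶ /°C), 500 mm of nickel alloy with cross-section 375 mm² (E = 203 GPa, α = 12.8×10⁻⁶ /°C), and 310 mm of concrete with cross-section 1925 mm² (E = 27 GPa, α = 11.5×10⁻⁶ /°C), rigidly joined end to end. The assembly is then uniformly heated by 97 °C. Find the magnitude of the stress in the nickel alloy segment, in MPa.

σ ≈ 369 MPa (compressive)

If the supports were absent, the total length change would be Σ αᵢΔT Lᵢ = 18.1×10⁻⁶×97×625 + 12.8×10⁻⁶×97×500 + 11.5×10⁻⁶×97×310 = 2.064 mm.
The rigid supports impose zero overall length change; the single axial force P common to all segments must satisfy P Σ Lᵢ/(AᵢEᵢ) = δ_free.
The series flexibility is Σ Lᵢ/(AᵢEᵢ) = 625/(2400×110×10³) + 500/(375×203×10³) + 310/(1925×27×10³) = 1.49×10⁻⁵ mm/N.
So P = 2.064 / 1.49×10⁻⁵ = 138.5 kN, compressive.
σ_{nickel alloy} = P / A = 138500 / 375 = 369.4 MPa.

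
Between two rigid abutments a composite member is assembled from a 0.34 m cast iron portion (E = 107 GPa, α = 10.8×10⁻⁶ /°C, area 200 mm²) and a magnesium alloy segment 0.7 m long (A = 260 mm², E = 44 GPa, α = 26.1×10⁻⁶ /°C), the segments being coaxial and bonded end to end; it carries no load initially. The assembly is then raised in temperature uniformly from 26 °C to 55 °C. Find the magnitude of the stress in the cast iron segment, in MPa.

σ ≈ 41.3 MPa (compressive)

Free thermal expansion of the whole bar: Σ αᵢΔT Lᵢ = 10.8×10⁻⁶×29×340 + 26.1×10⁻⁶×29×700 = 0.6363 mm.
Since the ends are fixed, an axial force P builds up, equal in every segment, with P · Σ Lᵢ/(AᵢEᵢ) = δ_free.
The series flexibility is Σ Lᵢ/(AᵢEᵢ) = 340/(200×107×10³) + 700/(260×44×10³) = 7.708×10⁻⁵ mm/N.
P = 0.6363 / 7.708×10⁻⁵ = 8256 N = 8.256 kN, compressive.
σ_{cast iron} = P / A = 8256 / 200 = 41.28 MPa.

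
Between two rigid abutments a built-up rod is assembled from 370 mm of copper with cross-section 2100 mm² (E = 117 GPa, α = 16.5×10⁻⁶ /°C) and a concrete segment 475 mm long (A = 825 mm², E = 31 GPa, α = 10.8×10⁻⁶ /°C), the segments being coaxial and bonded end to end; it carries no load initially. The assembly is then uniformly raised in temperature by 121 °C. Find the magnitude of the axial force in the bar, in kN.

P ≈ 67.7 kN (compressive)

If the supports were absent, the total length change would be Σ αᵢΔT Lᵢ = 16.5×10⁻⁶×121×370 + 10.8×10⁻⁶×121×475 = 1.359 mm.
Since the ends are fixed, an axial force P builds up, equal in every segment, with P · Σ Lᵢ/(AᵢEᵢ) = δ_free.
Σ Lᵢ/(AᵢEᵢ) = 370/(2100×117×10³) + 475/(825×31×10³) = 2.008×10⁻⁵ mm/N.
So P = 1.359 / 2.008×10⁻⁵ = 67.71 kN, compressive.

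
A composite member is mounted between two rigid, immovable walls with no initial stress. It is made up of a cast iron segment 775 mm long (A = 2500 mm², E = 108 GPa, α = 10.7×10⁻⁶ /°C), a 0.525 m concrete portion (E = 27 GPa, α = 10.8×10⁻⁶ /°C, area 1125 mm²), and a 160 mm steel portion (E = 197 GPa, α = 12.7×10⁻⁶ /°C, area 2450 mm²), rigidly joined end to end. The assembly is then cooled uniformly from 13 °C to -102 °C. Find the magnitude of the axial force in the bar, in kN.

P ≈ 89.8 kN (tensile)

If the supports were absent, the total length change would be Σ αᵢΔT Lᵢ = 10.7×10⁻⁶×115×775 + 10.8×10⁻⁶×115×525 + 12.7×10⁻⁶×115×160 = 1.839 mm.
The rigid supports impose zero overall length change; the single axial force P common to all segments must satisfy P Σ Lᵢ/(AᵢEᵢ) = δ_free.
The series flexibility is Σ Lᵢ/(AᵢEᵢ) = 775/(2500×108×10³) + 525/(1125×27×10³) + 160/(2450×197×10³) = 2.049×10⁻⁵ mm/N.
P = 1.839 / 2.049×10⁻⁵ = 89790 N = 89.79 kN, tensile.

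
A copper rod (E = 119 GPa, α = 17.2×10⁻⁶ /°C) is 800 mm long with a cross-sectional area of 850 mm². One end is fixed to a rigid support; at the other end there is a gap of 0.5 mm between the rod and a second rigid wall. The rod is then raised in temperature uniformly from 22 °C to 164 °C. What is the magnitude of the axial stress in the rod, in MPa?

σ ≈ 216 MPa (compressive)

Free thermal elongation = αΔT L = 17.2×10⁻⁶ × 142 × 800 = 1.954 mm.
After closing the 0.5 mm clearance, 1.954 − 0.5 = 1.454 mm of expansion remains to be suppressed by the wall.
So σ = E(δ_free − g)/L = 119×10³ × 1.454/800 = 216.3 MPa.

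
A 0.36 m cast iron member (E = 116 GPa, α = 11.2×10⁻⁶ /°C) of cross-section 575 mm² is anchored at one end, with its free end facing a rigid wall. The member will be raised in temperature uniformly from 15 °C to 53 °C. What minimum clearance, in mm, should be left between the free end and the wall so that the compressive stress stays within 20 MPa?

g ≈ 0.0911 mm

Free expansion if unrestrained: δ_free = αΔT L = 11.2×10⁻⁶ × 38 × 360 = 0.1532 mm.
At the allowable stress the elastic shortening the wall may impose is σL/E = 20 × 360 / (116×10³) = 0.06207 mm.
So the gap has to take up the difference, g_min = δ_free − σL/E = 0.1532 − 0.06207 = 0.09115 mm.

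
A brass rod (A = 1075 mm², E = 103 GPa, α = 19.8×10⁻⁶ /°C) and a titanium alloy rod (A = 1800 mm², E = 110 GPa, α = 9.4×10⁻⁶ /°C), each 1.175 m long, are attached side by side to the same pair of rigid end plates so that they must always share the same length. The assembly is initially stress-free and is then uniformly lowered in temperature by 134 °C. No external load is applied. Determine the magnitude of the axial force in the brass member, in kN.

The brass has the larger α, so on cooling it would change length more than the titanium alloy if both were free. The rigid plates force a common final length, so the brass is put into tension and the titanium alloy into compression, with equal and opposite forces P (no external load).
Equating the net (thermal + elastic) strains gives |α₁ − α₂|·ΔT = P·[1/(A₁E₁) + 1/(A₂E₂)].
|α₁ − α₂|·ΔT = 10.4×10⁻⁶ × 134 = 0.001394.
1/(A₁E₁) + 1/(A₂E₂) = 1/(1075×103×10³) + 1/(1800×110×10³) = 1.408×10⁻⁸ N⁻¹.
So P = 0.001394 / 1.408×10⁻⁸ = 98.96 kN.

P ≈ 99 kN (tensile in the brass)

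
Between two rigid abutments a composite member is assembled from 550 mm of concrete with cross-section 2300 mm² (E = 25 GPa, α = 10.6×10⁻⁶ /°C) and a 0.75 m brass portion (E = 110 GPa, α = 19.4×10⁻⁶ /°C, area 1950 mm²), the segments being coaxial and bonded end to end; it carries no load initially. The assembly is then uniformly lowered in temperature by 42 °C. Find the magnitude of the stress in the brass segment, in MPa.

σ ≈ 33.6 MPa (tensile)

With the walls removed the bar would change length by δ_free = Σ αᵢΔT Lᵢ = 10.6×10⁻⁶×42×550 + 19.4×10⁻⁶×42×750 = 0.856 mm.
Since the ends are fixed, an axial force P builds up, equal in every segment, with P · Σ Lᵢ/(AᵢEᵢ) = δ_free.
The series flexibility is Σ Lᵢ/(AᵢEᵢ) = 550/(2300×25×10³) + 750/(1950×110×10³) = 1.306×10⁻⁵ mm/N.
Hence P = δ_free / Σ(L/AE) = 0.856/1.306×10⁻⁵ = 65.53 kN (tensile).
σ_{brass} = P / A = 65530 / 1950 = 33.61 MPa.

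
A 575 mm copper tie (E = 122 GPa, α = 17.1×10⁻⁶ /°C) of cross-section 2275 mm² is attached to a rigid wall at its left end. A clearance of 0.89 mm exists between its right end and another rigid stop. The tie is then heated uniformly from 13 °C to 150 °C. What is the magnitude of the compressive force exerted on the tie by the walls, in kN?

If the wall were absent the tie would grow by αΔT L = 17.1×10⁻⁶ × 137 × 575 = 1.347 mm.
After closing the 0.89 mm clearance, 1.347 − 0.89 = 0.4571 mm of expansion remains to be suppressed by the wall.
Compatibility: PL/(AE) = 0.4571 mm, so σ = P/A = E × (0.4571/575) = 96.97 MPa.
Force on the wall = σA = 96.97 × 2275 mm² = 220.6 kN.

P ≈ 221 kN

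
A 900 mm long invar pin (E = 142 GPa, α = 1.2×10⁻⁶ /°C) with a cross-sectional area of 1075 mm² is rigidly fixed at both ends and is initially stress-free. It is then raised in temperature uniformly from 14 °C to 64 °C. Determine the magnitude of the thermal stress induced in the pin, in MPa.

σ ≈ 8.52 MPa (compressive)

The supports are rigid, so the total axial strain is zero. The restrained thermal strain is ε = αΔT = 1.2×10⁻⁶ × 50 = 60×10⁻⁶.
The stress required to suppress this strain is σ = Eε = 142×10³ × 60×10⁻⁶ = 8.52 MPa, compressive since the pin is trying to expand.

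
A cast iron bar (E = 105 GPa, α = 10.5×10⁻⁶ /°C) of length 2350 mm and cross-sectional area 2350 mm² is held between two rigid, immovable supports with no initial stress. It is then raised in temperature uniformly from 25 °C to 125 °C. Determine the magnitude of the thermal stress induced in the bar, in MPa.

σ ≈ 110 MPa (compressive)

Because both ends are immovable the net strain is zero, and the suppressed thermal strain is αΔT = 10.5×10⁻⁶ × 100 = 1050×10⁻⁶.
Hence σ = E·αΔT = 105×10³ × 1050×10⁻⁶ = 110.2 MPa, compressive.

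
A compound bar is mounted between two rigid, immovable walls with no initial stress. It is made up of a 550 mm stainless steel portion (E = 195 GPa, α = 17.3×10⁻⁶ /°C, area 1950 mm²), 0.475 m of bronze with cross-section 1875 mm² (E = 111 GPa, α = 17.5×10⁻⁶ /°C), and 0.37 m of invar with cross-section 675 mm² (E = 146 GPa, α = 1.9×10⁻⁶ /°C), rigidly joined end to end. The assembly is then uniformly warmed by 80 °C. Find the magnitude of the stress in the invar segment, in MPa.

Free thermal expansion of the whole bar: Σ αᵢΔT Lᵢ = 17.3×10⁻⁶×80×550 + 17.5×10⁻⁶×80×475 + 1.9×10⁻⁶×80×370 = 1.482 mm.
Since the ends are fixed, an axial force P builds up, equal in every segment, with P · Σ Lᵢ/(AᵢEᵢ) = δ_free.
The series flexibility is Σ Lᵢ/(AᵢEᵢ) = 550/(1950×195×10³) + 475/(1875×111×10³) + 370/(675×146×10³) = 7.483×10⁻⁶ mm/N.
P = 1.482 / 7.483×10⁻⁶ = 198100 N = 198.1 kN, compressive.
σ_{invar} = P / A = 198100 / 675 = 293.5 MPa.

σ ≈ 293 MPa (compressive)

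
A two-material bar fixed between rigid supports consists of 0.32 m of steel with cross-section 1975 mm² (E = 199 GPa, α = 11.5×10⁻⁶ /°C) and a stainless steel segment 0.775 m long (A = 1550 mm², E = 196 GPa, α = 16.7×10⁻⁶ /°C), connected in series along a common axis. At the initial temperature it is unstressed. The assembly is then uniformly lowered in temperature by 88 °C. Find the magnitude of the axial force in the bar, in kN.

P ≈ 435 kN (tensile)

With the walls removed the bar would change length by δ_free = Σ αᵢΔT Lᵢ = 11.5×10⁻⁶×88×320 + 16.7×10⁻⁶×88×775 = 1.463 mm.
The walls prevent any net length change, so an axial force P (same in every segment) develops. Compatibility: P · Σ Lᵢ/(AᵢEᵢ) = δ_free.
The series flexibility is Σ Lᵢ/(AᵢEᵢ) = 320/(1975×199×10³) + 775/(1550×196×10³) = 3.365×10⁻⁶ mm/N.
So P = 1.463 / 3.365×10⁻⁶ = 434.7 kN, tensile.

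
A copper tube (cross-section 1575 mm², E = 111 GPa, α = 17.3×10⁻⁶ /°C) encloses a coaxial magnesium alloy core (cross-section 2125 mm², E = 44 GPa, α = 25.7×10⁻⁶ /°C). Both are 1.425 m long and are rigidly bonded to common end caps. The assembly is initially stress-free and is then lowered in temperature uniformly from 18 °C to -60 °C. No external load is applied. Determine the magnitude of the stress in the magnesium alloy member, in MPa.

σ ≈ 18.8 MPa (tensile)

Both members must finish at the same length. With the larger α, the magnesium alloy tends to over-contract; the plates restrain it, putting the magnesium alloy in tension and the copper in compression. With no external load the two internal forces are equal and opposite, magnitude P.
Equating the net (thermal + elastic) strains gives |α₁ − α₂|·ΔT = P·[1/(A₁E₁) + 1/(A₂E₂)].
|α₁ − α₂|·ΔT = 8.4×10⁻⁶ × 78 = 0.0006552.
1/(A₁E₁) + 1/(A₂E₂) = 1/(1575×111×10³) + 1/(2125×44×10³) = 1.642×10⁻⁸ N⁻¹.
P = 0.0006552 / 1.642×10⁻⁸ = 39910 N = 39.91 kN.
σ_{magnesium alloy} = P/A₂ = 39910/2125 = 18.78 MPa, tensile.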